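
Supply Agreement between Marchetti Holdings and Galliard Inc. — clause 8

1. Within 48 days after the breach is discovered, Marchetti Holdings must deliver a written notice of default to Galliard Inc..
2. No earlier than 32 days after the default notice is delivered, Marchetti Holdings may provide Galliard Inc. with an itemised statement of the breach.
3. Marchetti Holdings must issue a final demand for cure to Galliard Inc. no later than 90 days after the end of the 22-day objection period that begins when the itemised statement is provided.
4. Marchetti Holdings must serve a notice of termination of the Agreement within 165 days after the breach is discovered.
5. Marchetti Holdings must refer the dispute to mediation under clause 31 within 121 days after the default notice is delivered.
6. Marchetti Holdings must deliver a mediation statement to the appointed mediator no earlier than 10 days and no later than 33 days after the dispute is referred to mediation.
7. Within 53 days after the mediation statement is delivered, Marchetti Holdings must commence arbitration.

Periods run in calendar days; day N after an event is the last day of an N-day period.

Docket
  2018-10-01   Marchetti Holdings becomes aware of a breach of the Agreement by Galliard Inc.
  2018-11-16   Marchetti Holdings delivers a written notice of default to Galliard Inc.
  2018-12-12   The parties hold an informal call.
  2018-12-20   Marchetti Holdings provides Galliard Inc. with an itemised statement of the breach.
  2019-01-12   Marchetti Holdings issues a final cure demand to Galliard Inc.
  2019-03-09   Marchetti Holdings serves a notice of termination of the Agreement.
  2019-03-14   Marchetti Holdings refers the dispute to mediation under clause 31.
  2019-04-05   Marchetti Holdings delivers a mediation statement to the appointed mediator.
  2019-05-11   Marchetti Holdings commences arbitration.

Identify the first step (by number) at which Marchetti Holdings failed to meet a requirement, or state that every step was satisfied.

None — every step was satisfied

Step 1: 48 days after 2018-10-01 (when the breach is discovered) is 2018-11-18; completed 2018-11-16, before the deadline.
Step 2: the earliest permitted date is 32 days after 2018-11-16 (when the default notice is delivered), i.e. 2018-12-18; done 2018-12-20, after the minimum wait.
Step 3: 90 days after 2019-01-11 (end of the 22-day objection period, which began when the itemised statement is provided on 2018-12-20) is 2019-04-11; completed 2019-01-12, before the deadline.
Step 4: 165 days after 2018-10-01 (when the breach is discovered) is 2019-03-15; completed 2019-03-09, before the deadline.
Step 5: 121 days after 2018-11-16 (when the default notice is delivered) is 2019-03-17; 2019-03-14 is within that limit.
Step 6: the window is 10–33 days after 2019-03-14 (when the dispute is referred to mediation), so 2019-03-24 through 2019-04-16; done 2019-04-05, which is between those dates.
Step 7: 53 days after 2019-04-05 (when the mediation statement is delivered) is 2019-05-28; completed 2019-05-11, before the deadline.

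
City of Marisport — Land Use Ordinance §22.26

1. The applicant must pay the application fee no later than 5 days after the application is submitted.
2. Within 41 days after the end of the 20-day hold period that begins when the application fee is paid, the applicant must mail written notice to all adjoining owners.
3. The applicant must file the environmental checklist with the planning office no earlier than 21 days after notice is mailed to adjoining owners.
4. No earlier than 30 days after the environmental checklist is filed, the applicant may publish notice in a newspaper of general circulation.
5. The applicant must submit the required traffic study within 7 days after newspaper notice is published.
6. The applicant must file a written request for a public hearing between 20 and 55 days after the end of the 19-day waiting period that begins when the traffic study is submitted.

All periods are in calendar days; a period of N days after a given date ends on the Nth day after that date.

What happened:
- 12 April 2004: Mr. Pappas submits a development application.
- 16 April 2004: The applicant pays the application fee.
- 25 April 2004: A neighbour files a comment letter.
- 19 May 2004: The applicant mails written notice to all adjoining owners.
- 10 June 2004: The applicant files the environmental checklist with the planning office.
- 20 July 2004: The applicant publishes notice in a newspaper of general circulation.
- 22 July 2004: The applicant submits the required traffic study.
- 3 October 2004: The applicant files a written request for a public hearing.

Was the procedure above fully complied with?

Step 1: 5 days after 12 April 2004 (when the application is submitted) is 17 April 2004; done 16 April 2004 — timely.
Step 2: 41 days after 6 May 2004 (end of the 20-day hold period, which began when the application fee is paid on 16 April 2004) is 16 June 2004; done 19 May 2004 — timely.
Step 3: the earliest permitted date is 21 days after 19 May 2004 (when notice is mailed to adjoining owners), i.e. 9 June 2004; done 10 June 2004, after the minimum wait.
Step 4: the earliest permitted date is 30 days after 10 June 2004 (when the environmental checklist is filed), i.e. 10 July 2004; 20 July 2004 is on or after that date.
Step 5: 7 days after 20 July 2004 (when newspaper notice is published) is 27 July 2004; done 22 July 2004 — timely.
Step 6: the window is 20–55 days after 10 August 2004 (end of the 19-day waiting period, which began when the traffic study is submitted on 22 July 2004), so 30 August 2004 through 4 October 2004; done 3 October 2004, which is between those dates.

Yes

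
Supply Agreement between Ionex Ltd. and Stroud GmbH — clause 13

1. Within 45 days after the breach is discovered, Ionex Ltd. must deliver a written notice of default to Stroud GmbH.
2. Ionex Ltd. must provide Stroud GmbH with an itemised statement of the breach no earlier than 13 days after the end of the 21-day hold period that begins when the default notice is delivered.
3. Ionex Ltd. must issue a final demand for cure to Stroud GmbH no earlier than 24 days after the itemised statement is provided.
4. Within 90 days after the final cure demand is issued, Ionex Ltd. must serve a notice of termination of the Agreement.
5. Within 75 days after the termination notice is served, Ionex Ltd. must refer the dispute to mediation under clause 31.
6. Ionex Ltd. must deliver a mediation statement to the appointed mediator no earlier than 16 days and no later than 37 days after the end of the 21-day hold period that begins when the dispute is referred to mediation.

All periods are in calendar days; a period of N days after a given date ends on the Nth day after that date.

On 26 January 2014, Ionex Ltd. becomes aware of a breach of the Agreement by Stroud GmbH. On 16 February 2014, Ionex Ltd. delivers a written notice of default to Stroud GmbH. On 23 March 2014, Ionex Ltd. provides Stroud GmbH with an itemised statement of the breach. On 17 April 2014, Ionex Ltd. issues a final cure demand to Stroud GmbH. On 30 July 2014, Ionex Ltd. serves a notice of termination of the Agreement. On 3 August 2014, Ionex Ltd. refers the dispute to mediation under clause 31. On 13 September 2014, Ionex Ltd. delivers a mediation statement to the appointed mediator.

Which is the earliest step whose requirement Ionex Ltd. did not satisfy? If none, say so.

Step 4

(1) due by 26 January 2014 + 45 days = 12 March 2014; completed 16 February 2014, before the deadline.
(2) permitted from 9 March 2014 + 13 days = 22 March 2014 onward; done 23 March 2014 — permitted.
(3) permitted from 23 March 2014 + 24 days = 16 April 2014 onward; done 17 April 2014 — permitted.
(4) due by 17 April 2014 + 90 days = 16 July 2014; 30 July 2014 misses that deadline by 14 days.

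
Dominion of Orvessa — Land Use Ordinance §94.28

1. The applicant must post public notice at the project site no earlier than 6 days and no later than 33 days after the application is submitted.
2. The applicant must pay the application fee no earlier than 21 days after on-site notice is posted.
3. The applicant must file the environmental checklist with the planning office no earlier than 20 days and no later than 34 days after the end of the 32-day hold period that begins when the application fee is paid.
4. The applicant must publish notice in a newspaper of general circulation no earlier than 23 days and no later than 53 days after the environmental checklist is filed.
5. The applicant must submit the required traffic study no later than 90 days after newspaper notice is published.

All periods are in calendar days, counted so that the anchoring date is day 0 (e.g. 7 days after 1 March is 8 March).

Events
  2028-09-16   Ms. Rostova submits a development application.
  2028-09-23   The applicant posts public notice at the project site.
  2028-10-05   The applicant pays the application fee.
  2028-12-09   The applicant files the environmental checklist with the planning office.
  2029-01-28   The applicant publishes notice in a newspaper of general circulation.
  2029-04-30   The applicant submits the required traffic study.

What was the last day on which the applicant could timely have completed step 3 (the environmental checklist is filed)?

2028-12-10

The application fee is paid on 2028-10-05; the 32-day hold period therefore ends 2028-11-06, and step 3 runs from that date. The window is 20–34 days after 2028-11-06; it closes on 2028-12-10.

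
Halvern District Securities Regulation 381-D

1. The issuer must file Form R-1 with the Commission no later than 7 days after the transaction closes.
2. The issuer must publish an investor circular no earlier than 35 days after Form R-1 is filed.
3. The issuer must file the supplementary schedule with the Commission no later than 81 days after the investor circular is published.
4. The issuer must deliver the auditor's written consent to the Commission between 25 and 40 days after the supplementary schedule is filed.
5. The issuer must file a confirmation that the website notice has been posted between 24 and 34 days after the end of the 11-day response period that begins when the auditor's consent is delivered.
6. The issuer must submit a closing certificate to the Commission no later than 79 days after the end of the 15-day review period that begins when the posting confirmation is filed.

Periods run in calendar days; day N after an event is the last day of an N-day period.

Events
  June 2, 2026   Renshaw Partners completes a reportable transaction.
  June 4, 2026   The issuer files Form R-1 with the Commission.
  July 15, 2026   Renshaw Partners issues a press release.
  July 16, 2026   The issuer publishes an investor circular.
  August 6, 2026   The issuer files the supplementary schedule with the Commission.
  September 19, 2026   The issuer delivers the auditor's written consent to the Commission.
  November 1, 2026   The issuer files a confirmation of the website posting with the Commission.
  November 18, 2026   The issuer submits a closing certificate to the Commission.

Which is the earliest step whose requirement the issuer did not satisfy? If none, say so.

(1) due by June 2, 2026 + 7 days = June 9, 2026; done June 4, 2026 — timely.
(2) permitted from June 4, 2026 + 35 days = July 9, 2026 onward; done July 16, 2026 — permitted.
(3) due by July 16, 2026 + 81 days = October 5, 2026; completed August 6, 2026, before the deadline.
(4) the permitted window runs from August 6, 2026 + 25 = August 31, 2026 to August 6, 2026 + 40 = September 15, 2026; September 19, 2026 is 4 days past the end of the window.
The procedure was therefore not followed at step 4.

Step 4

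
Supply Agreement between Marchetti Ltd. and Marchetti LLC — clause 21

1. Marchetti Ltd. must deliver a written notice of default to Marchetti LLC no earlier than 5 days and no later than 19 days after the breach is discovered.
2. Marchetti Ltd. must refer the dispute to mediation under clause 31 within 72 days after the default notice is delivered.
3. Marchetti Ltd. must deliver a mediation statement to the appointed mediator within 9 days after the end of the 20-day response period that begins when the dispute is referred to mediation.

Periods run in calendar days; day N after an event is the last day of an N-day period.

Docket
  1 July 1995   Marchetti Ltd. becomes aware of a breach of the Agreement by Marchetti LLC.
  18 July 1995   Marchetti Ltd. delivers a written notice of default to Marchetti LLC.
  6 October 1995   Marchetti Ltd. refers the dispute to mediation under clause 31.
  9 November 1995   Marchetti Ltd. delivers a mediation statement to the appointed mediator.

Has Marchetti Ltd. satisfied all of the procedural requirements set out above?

Step 1 — 5 and 19 days from 1 July 1995 (when the breach is discovered) are 6 July 1995 and 20 July 1995 respectively; done 18 July 1995 — within the window.
Step 2 — counting 72 days from 18 July 1995 (when the default notice is delivered) gives a deadline of 28 September 1995; 6 October 1995 misses that deadline by 8 days.
That is the first point of non-compliance.

No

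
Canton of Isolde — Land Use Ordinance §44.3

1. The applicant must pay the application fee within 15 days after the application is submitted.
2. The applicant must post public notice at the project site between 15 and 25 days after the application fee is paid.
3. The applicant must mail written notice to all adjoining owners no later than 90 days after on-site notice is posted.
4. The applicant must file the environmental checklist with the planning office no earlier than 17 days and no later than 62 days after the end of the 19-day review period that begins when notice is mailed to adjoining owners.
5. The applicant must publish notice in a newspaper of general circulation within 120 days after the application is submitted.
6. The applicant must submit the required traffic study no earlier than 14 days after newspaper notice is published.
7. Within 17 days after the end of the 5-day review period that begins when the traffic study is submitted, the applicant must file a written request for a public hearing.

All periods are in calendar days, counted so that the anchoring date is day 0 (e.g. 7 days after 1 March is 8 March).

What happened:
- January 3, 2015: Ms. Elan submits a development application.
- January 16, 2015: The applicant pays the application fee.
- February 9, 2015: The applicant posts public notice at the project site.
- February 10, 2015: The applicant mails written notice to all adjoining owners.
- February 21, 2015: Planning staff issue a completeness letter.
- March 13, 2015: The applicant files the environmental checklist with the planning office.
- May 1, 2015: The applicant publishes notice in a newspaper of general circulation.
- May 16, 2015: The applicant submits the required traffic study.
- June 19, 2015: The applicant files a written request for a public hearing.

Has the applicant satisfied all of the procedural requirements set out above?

Step 1 — counting 15 days from January 3, 2015 (when the application is submitted) gives a deadline of January 18, 2015; done January 16, 2015 — timely.
Step 2 — 15 and 25 days from January 16, 2015 (when the application fee is paid) are January 31, 2015 and February 10, 2015 respectively; done February 9, 2015 — within the window.
Step 3 — counting 90 days from February 9, 2015 (when on-site notice is posted) gives a deadline of May 10, 2015; done February 10, 2015 — timely.
Step 4 — 17 and 62 days from March 1, 2015 (end of the 19-day review period, which began when notice is mailed to adjoining owners on February 10, 2015) are March 18, 2015 and May 2, 2015 respectively; March 13, 2015 is 5 days too early.

No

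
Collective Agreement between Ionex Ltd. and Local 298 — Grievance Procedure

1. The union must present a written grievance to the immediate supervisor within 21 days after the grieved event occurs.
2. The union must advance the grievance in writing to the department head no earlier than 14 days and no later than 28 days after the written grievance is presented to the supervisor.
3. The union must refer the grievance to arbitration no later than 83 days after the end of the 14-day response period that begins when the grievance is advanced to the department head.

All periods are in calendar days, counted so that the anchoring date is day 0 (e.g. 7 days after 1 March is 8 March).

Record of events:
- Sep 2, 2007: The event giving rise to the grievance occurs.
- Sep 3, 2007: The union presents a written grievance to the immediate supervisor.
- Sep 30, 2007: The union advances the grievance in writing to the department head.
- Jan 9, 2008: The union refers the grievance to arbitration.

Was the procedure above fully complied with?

(1) due by Sep 2, 2007 + 21 days = Sep 23, 2007; completed Sep 3, 2007, before the deadline.
(2) the permitted window runs from Sep 3, 2007 + 14 = Sep 17, 2007 to Sep 3, 2007 + 28 = Oct 1, 2007; done Sep 30, 2007, which is between those dates.
(3) due by Oct 14, 2007 + 83 days = Jan 5, 2008; not done until Jan 9, 2008, 4 days after the deadline.

No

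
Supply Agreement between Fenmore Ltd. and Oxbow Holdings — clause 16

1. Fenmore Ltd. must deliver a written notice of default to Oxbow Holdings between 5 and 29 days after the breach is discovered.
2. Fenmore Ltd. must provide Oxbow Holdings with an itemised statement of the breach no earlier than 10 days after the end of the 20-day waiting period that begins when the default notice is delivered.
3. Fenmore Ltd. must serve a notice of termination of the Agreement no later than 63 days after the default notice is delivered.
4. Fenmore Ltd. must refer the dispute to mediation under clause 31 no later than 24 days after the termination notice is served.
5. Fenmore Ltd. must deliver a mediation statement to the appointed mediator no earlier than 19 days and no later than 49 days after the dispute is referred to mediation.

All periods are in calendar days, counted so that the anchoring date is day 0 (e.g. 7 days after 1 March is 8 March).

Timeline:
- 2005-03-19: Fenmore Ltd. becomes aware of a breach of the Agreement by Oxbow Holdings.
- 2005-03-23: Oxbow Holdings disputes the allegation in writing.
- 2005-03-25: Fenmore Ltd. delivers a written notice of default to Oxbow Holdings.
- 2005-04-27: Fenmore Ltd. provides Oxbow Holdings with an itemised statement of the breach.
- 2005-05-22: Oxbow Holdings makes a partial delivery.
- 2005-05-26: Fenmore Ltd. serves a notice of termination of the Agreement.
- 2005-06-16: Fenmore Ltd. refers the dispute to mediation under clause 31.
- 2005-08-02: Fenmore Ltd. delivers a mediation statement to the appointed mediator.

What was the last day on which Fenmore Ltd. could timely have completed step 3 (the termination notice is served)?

2005-05-27

Step 3 runs from 2005-03-25, when the default notice is delivered. 63 days after 2005-03-25 is 2005-05-27.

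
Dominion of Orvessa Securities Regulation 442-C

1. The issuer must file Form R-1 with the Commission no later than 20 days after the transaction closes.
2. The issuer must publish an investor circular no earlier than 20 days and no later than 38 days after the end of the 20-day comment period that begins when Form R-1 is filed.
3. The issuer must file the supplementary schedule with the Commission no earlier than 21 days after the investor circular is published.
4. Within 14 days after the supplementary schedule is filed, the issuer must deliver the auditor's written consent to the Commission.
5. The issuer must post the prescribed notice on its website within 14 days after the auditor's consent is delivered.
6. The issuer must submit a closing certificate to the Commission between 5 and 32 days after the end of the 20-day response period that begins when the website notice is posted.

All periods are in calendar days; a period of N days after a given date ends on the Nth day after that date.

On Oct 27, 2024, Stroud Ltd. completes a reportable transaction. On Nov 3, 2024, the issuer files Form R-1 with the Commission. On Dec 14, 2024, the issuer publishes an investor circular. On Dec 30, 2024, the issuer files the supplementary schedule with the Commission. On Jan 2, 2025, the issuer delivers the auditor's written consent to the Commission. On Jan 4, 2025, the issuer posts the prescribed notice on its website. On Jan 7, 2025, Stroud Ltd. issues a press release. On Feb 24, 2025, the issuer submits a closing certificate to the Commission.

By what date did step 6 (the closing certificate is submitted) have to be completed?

The website notice is posted on Jan 4, 2025; the 20-day response period therefore ends Jan 24, 2025, and step 6 runs from that date. The window is 5–32 days after Jan 24, 2025; it closes on Feb 25, 2025.

Feb 25, 2025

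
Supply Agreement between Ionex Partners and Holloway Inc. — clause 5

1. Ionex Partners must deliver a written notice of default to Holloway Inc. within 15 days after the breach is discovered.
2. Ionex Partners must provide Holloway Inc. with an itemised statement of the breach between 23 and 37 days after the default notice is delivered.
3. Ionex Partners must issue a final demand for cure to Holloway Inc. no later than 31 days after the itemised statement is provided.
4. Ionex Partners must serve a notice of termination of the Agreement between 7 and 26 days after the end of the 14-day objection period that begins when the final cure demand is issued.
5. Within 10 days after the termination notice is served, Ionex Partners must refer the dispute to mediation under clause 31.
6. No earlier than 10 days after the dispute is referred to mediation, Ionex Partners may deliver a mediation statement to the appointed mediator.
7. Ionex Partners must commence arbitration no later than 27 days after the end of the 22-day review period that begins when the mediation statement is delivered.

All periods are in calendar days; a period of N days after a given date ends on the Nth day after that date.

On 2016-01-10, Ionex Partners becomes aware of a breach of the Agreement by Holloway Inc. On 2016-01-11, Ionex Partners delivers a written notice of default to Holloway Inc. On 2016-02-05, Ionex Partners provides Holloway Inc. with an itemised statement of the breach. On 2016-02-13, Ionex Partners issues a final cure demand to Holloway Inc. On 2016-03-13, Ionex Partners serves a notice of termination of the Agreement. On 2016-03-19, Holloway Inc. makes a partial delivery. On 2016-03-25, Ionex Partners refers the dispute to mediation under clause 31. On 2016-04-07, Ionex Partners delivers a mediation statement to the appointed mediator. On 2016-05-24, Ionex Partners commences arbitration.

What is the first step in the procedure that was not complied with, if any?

Step 5

(1) due by 2016-01-10 + 15 days = 2016-01-25; completed 2016-01-11, before the deadline.
(2) the permitted window runs from 2016-01-11 + 23 = 2016-02-03 to 2016-01-11 + 37 = 2016-02-17; done 2016-02-05 — within the window.
(3) due by 2016-02-05 + 31 days = 2016-03-07; done 2016-02-13 — timely.
(4) the permitted window runs from 2016-02-27 + 7 = 2016-03-05 to 2016-02-27 + 26 = 2016-03-24; 2016-03-13 falls inside that range.
(5) due by 2016-03-13 + 10 days = 2016-03-23; 2016-03-25 misses that deadline by 2 days.
The procedure was therefore not followed at step 5.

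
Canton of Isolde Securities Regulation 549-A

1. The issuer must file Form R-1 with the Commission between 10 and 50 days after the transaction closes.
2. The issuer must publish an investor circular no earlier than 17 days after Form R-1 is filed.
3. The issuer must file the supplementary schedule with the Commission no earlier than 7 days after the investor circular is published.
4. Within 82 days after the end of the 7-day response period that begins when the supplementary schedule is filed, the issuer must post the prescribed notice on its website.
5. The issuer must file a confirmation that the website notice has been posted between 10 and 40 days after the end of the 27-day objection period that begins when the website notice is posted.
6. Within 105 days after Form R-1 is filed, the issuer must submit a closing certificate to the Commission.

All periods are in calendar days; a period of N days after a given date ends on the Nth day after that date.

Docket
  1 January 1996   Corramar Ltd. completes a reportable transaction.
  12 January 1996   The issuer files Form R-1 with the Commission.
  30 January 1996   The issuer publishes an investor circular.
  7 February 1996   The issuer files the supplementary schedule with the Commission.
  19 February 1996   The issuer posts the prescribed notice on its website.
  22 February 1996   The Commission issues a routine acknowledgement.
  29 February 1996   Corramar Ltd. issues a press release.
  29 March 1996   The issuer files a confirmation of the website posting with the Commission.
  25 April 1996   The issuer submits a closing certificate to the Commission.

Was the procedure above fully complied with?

(1) the permitted window runs from 1 January 1996 + 10 = 11 January 1996 to 1 January 1996 + 50 = 20 February 1996; done 12 January 1996, which is between those dates.
(2) permitted from 12 January 1996 + 17 days = 29 January 1996 onward; done 30 January 1996, after the minimum wait.
(3) permitted from 30 January 1996 + 7 days = 6 February 1996 onward; done 7 February 1996 — permitted.
(4) due by 14 February 1996 + 82 days = 6 May 1996; done 19 February 1996 — timely.
(5) the permitted window runs from 17 March 1996 + 10 = 27 March 1996 to 17 March 1996 + 40 = 26 April 1996; 29 March 1996 falls inside that range.
(6) due by 12 January 1996 + 105 days = 26 April 1996; completed 25 April 1996, before the deadline.

Yes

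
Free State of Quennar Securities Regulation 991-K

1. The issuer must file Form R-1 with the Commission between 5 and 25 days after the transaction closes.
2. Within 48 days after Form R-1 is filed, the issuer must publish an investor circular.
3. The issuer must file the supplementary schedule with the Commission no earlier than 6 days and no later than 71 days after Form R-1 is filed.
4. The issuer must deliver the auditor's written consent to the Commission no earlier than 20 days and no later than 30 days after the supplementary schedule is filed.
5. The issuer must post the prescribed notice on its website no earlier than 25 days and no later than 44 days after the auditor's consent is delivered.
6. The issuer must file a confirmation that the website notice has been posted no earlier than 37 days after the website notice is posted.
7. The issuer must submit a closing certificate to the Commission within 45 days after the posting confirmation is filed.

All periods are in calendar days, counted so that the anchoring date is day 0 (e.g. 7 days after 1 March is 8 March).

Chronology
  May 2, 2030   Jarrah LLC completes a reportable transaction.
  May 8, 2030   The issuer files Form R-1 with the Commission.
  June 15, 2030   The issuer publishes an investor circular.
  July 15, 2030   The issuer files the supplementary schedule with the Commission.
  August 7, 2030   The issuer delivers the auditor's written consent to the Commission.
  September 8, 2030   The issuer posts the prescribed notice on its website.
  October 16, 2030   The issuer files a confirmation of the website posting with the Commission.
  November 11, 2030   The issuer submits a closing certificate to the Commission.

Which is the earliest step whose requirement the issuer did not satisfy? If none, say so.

None — every step was satisfied

Step 1 — 5 and 25 days from May 2, 2030 (when the transaction closes) are May 7, 2030 and May 27, 2030 respectively; May 8, 2030 falls inside that range.
Step 2 — counting 48 days from May 8, 2030 (when Form R-1 is filed) gives a deadline of June 25, 2030; completed June 15, 2030, before the deadline.
Step 3 — 6 and 71 days from May 8, 2030 (when Form R-1 is filed) are May 14, 2030 and July 18, 2030 respectively; done July 15, 2030, which is between those dates.
Step 4 — 20 and 30 days from July 15, 2030 (when the supplementary schedule is filed) are August 4, 2030 and August 14, 2030 respectively; done August 7, 2030 — within the window.
Step 5 — 25 and 44 days from August 7, 2030 (when the auditor's consent is delivered) are September 1, 2030 and September 20, 2030 respectively; September 8, 2030 falls inside that range.
Step 6 — must wait 37 days from September 8, 2030 (when the website notice is posted), so not before October 15, 2030; done October 16, 2030 — permitted.
Step 7 — counting 45 days from October 16, 2030 (when the posting confirmation is filed) gives a deadline of November 30, 2030; completed November 11, 2030, before the deadline.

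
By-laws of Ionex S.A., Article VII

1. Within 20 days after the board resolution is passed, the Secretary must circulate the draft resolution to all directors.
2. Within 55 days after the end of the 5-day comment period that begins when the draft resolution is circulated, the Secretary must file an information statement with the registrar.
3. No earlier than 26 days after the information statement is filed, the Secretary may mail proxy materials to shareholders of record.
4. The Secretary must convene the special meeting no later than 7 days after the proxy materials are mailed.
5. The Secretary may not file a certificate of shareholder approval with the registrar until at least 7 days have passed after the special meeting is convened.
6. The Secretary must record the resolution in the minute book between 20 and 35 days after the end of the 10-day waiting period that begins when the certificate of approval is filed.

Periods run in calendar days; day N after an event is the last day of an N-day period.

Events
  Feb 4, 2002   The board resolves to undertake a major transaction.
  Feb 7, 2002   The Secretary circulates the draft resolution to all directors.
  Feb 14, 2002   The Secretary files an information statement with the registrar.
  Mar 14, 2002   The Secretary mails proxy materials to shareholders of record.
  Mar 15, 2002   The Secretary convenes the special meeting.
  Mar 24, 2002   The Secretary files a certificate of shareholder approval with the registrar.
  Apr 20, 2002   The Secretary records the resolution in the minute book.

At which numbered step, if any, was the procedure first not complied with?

Step 6

Step 1 — counting 20 days from Feb 4, 2002 (when the board resolution is passed) gives a deadline of Feb 24, 2002; done Feb 7, 2002 — timely.
Step 2 — counting 55 days from Feb 12, 2002 (end of the 5-day comment period, which began when the draft resolution is circulated on Feb 7, 2002) gives a deadline of Apr 8, 2002; completed Feb 14, 2002, before the deadline.
Step 3 — must wait 26 days from Feb 14, 2002 (when the information statement is filed), so not before Mar 12, 2002; done Mar 14, 2002, after the minimum wait.
Step 4 — counting 7 days from Mar 14, 2002 (when the proxy materials are mailed) gives a deadline of Mar 21, 2002; Mar 15, 2002 is within that limit.
Step 5 — must wait 7 days from Mar 15, 2002 (when the special meeting is convened), so not before Mar 22, 2002; done Mar 24, 2002, after the minimum wait.
Step 6 — 20 and 35 days from Apr 3, 2002 (end of the 10-day waiting period, which began when the certificate of approval is filed on Mar 24, 2002) are Apr 23, 2002 and May 8, 2002 respectively; done Apr 20, 2002 — 3 days before the window opened.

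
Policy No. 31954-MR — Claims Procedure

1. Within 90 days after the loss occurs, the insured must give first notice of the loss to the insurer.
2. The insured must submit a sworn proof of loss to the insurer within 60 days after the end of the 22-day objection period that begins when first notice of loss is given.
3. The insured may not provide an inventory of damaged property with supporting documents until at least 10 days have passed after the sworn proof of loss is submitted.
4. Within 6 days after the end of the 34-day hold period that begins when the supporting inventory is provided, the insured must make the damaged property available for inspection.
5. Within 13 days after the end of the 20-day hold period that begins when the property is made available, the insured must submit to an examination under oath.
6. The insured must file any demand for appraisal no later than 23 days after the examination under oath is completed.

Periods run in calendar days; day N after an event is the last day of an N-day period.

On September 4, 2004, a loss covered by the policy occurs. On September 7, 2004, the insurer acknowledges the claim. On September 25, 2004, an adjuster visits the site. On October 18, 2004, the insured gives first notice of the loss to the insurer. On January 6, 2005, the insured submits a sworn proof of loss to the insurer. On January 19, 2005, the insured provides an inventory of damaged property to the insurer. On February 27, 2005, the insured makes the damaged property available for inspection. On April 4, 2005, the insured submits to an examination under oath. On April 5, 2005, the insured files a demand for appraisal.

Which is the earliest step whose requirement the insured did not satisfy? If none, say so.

(1) due by September 4, 2004 + 90 days = December 3, 2004; done October 18, 2004 — timely.
(2) due by November 9, 2004 + 60 days = January 8, 2005; January 6, 2005 is within that limit.
(3) permitted from January 6, 2005 + 10 days = January 16, 2005 onward; done January 19, 2005 — permitted.
(4) due by February 22, 2005 + 6 days = February 28, 2005; February 27, 2005 is within that limit.
(5) due by March 19, 2005 + 13 days = April 1, 2005; not done until April 4, 2005, 3 days after the deadline.
That is the first point of non-compliance.

Step 5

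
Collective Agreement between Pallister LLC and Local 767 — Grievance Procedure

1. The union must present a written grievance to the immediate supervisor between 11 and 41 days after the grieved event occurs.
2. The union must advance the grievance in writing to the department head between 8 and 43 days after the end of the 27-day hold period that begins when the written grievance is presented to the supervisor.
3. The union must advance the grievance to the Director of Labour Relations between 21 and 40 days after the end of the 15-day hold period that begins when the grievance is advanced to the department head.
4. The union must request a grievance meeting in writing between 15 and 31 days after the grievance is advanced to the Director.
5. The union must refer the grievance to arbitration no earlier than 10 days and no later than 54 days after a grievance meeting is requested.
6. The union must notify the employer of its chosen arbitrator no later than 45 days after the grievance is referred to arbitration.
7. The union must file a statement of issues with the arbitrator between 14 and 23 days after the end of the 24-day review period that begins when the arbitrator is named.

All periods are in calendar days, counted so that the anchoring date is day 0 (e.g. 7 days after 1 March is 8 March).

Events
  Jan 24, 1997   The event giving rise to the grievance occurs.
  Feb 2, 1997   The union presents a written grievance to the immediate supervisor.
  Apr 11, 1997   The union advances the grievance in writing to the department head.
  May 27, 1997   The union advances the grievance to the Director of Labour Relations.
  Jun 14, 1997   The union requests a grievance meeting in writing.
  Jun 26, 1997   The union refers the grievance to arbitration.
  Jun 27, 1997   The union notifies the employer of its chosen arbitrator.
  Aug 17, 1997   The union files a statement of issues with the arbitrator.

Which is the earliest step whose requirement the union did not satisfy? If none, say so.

Step 1

Step 1 — 11 and 41 days from Jan 24, 1997 (when the grieved event occurs) are Feb 4, 1997 and Mar 6, 1997 respectively; Feb 2, 1997 is 2 days too early.
The procedure was therefore not followed at step 1.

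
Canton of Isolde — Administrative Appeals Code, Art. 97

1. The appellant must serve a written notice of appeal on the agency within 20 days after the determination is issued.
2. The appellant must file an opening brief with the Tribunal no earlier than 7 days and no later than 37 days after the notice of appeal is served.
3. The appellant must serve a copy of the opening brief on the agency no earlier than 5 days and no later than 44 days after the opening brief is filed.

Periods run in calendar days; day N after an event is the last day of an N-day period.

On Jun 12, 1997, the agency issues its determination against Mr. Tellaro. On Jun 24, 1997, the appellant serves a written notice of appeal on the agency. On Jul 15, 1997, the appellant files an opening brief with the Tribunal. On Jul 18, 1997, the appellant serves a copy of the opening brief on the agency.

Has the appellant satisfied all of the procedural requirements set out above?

Step 1 — counting 20 days from Jun 12, 1997 (when the determination is issued) gives a deadline of Jul 2, 1997; completed Jun 24, 1997, before the deadline.
Step 2 — 7 and 37 days from Jun 24, 1997 (when the notice of appeal is served) are Jul 1, 1997 and Jul 31, 1997 respectively; done Jul 15, 1997 — within the window.
Step 3 — 5 and 44 days from Jul 15, 1997 (when the opening brief is filed) are Jul 20, 1997 and Aug 28, 1997 respectively; Jul 18, 1997 is 2 days too early.

No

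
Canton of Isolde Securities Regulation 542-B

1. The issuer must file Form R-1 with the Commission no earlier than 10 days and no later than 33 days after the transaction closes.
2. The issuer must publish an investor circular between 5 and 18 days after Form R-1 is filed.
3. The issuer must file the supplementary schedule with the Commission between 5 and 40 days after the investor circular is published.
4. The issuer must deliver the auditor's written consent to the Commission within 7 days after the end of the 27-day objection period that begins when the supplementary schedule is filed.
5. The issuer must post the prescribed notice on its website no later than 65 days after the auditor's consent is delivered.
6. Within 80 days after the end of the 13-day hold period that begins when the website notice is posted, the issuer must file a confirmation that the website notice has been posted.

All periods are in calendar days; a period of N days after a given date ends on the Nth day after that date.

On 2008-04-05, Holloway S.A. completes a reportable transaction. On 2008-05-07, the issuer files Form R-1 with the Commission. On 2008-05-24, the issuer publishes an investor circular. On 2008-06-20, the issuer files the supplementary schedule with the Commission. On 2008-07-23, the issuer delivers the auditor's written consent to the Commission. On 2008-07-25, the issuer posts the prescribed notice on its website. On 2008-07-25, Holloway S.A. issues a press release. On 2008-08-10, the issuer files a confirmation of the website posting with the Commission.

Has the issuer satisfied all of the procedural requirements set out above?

Step 1: the window is 10–33 days after 2008-04-05 (when the transaction closes), so 2008-04-15 through 2008-05-08; done 2008-05-07 — within the window.
Step 2: the window is 5–18 days after 2008-05-07 (when Form R-1 is filed), so 2008-05-12 through 2008-05-25; 2008-05-24 falls inside that range.
Step 3: the window is 5–40 days after 2008-05-24 (when the investor circular is published), so 2008-05-29 through 2008-07-03; done 2008-06-20 — within the window.
Step 4: 7 days after 2008-07-17 (end of the 27-day objection period, which began when the supplementary schedule is filed on 2008-06-20) is 2008-07-24; completed 2008-07-23, before the deadline.
Step 5: 65 days after 2008-07-23 (when the auditor's consent is delivered) is 2008-09-26; completed 2008-07-25, before the deadline.
Step 6: 80 days after 2008-08-07 (end of the 13-day hold period, which began when the website notice is posted on 2008-07-25) is 2008-10-26; done 2008-08-10 — timely.

Yes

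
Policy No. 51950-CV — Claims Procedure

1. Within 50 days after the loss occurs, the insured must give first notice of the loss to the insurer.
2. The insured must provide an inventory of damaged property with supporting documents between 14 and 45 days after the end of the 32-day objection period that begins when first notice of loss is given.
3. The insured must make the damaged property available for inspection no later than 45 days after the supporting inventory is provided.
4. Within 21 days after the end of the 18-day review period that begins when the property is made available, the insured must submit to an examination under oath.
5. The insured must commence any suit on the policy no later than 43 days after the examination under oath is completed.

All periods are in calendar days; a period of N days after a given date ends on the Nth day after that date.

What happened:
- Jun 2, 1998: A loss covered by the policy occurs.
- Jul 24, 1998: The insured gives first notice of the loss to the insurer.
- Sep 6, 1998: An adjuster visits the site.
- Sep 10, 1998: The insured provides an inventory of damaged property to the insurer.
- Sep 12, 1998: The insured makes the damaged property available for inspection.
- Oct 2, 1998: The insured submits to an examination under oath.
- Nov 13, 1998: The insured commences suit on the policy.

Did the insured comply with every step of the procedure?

(1) due by Jun 2, 1998 + 50 days = Jul 22, 1998; done Jul 24, 1998 — 2 days late.
The analysis stops there.

No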